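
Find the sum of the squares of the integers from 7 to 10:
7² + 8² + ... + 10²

Use ∑_{k=1}^{n} k² = n(n+1)(2n+1)/6, then subtract the first 6 terms.
∑_{k=1}^{10} k² = 10×11×21/6 = 385
∑_{k=1}^{6} k² = 6×7×13/6 = 91
∑_{k=7}^{10} k² = 385 - 91 = 294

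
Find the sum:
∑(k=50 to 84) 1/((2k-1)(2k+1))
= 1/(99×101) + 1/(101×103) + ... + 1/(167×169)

Partial fractions: 1/((2k-1)(2k+1)) = (1/2)[1/(2k-1) - 1/(2k+1)]
The series telescopes:
= (1/2)[1/99 - 1/169]
= 35/16731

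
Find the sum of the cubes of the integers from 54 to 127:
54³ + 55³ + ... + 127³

Use ∑_{k=1}^{n} k³ = [n(n+1)/2]², then subtract the first 53 terms.
∑_{k=1}^{127} k³ = [127×128/2]² = 8128² = 66064384
∑_{k=1}^{53} k³ = [53×54/2]² = 1431² = 2047761
∑_{k=54}^{127} k³ = 66064384 - 2047761 = 64016623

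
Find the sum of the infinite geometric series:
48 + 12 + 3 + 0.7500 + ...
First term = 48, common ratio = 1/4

For |r| < 1, S = a / (1 - r)
S = 48 / (1 - (1/4))
S = 48 / (3/4)
S = 64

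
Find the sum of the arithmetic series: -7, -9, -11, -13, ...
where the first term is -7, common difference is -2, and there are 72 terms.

Sₙ = n/2 × (first + last)
Last term = a + (n-1)d = -7 + (72-1)×(-2) = -149
S_72 = 72/2 × (-7 + (-149))
S_72 = 72/2 × (-156) = -5616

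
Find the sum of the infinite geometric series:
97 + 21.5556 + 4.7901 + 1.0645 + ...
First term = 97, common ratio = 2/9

For |r| < 1, S = a / (1 - r)
S = 97 / (1 - (2/9))
S = 97 / (7/9)
S = 873/7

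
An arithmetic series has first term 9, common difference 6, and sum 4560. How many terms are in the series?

Using S = n/2 × [2a + (n-1)d]
4560 = n/2 × [2(9) + (n-1)(6)]
4560 = n/2 × [18 + 6n - 6]
9120 = n × [12 + 6n]
6n² + (12)n - 9120 = 0
Discriminant: Δ = (12)² - 4(6)(-9120) = 144 + 218880 = 219024
√Δ = 468
n = [-(12) + √Δ] / (2·6) = (-12 + 468) / 12 = 456 / 12 = 38
(The negative root is discarded since n must be a positive integer.)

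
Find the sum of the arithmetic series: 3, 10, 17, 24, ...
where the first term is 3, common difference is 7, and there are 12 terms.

Sₙ = n/2 × (first + last)
Last term = a + (n-1)d = 3 + (12-1)×7 = 80
S_12 = 12/2 × (3 + 80)
S_12 = 12/2 × 83 = 498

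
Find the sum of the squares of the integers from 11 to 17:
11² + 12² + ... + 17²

Use ∑_{k=1}^{n} k² = n(n+1)(2n+1)/6, then subtract the first 10 terms.
∑_{k=1}^{17} k² = 17×18×35/6 = 1785
∑_{k=1}^{10} k² = 10×11×21/6 = 385
∑_{k=11}^{17} k² = 1785 - 385 = 1400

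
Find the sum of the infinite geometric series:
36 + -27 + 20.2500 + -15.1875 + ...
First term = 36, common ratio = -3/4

For |r| < 1, S = a / (1 - r)
S = 36 / (1 - (-3/4))
S = 36 / (7/4)
S = 144/7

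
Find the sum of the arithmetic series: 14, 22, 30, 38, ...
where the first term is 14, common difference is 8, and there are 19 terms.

Sₙ = n/2 × (first + last)
Last term = a + (n-1)d = 14 + (19-1)×8 = 158
S_19 = 19/2 × (14 + 158)
S_19 = 19/2 × 172 = 1634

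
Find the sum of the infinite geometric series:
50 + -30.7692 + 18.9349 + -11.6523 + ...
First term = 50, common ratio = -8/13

For |r| < 1, S = a / (1 - r)
S = 50 / (1 - (-8/13))
S = 50 / (21/13)
S = 650/21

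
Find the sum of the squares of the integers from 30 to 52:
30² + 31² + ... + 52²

Use ∑_{k=1}^{n} k² = n(n+1)(2n+1)/6, then subtract the first 29 terms.
∑_{k=1}^{52} k² = 52×53×105/6 = 48230
∑_{k=1}^{29} k² = 29×30×59/6 = 8555
∑_{k=30}^{52} k² = 48230 - 8555 = 39675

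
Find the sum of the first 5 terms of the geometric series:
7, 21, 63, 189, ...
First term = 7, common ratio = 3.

Sₙ = a(1 - rⁿ) / (1 - r)
S_5 = 7(1 - 3^5) / (1 - 3)
S_5 = 7(1 - 243) / (-2)
S_5 = 847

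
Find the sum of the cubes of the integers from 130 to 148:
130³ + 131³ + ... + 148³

Use ∑_{k=1}^{n} k³ = [n(n+1)/2]², then subtract the first 129 terms.
∑_{k=1}^{148} k³ = [148×149/2]² = 11026² = 121572676
∑_{k=1}^{129} k³ = [129×130/2]² = 8385² = 70308225
∑_{k=130}^{148} k³ = 121572676 - 70308225 = 51264451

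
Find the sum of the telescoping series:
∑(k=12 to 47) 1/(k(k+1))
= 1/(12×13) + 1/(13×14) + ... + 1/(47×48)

Partial fractions: 1/(k(k+1)) = 1/k - 1/(k+1)
The series telescopes:
= (1/12 - 1/13) + (1/13 - 1/14) + ... + (1/47 - 1/48)
= 1/12 - 1/48
= 1/16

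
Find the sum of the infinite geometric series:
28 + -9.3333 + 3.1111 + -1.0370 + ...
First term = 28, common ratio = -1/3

For |r| < 1, S = a / (1 - r)
S = 28 / (1 - (-1/3))
S = 28 / (4/3)
S = 21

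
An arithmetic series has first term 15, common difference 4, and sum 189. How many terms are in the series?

Using S = n/2 × [2a + (n-1)d]
189 = n/2 × [2(15) + (n-1)(4)]
189 = n/2 × [30 + 4n - 4]
378 = n × [26 + 4n]
4n² + (26)n - 378 = 0
Discriminant: Δ = (26)² - 4(4)(-378) = 676 + 6048 = 6724
√Δ = 82
n = [-(26) + √Δ] / (2·4) = (-26 + 82) / 8 = 56 / 8 = 7
(The negative root is discarded since n must be a positive integer.)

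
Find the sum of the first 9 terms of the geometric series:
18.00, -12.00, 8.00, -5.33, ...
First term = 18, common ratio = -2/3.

Sₙ = a(1 - rⁿ) / (1 - r)
S_9 = 18(1 - (-2/3)^9) / (1 - (-2/3))
S_9 = 18(1 - (-512/19683)) / (5/3)
S_9 = 8078/729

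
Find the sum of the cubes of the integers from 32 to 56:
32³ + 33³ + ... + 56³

Use ∑_{k=1}^{n} k³ = [n(n+1)/2]², then subtract the first 31 terms.
∑_{k=1}^{56} k³ = [56×57/2]² = 1596² = 2547216
∑_{k=1}^{31} k³ = [31×32/2]² = 496² = 246016
∑_{k=32}^{56} k³ = 2547216 - 246016 = 2301200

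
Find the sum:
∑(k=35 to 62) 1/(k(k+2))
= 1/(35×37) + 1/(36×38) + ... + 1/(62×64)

Partial fractions: 1/(k(k+2)) = (1/2)[1/k - 1/(k+2)]
Telescoping leaves the first two and last two terms:
= (1/2)[1/35 + 1/36 - 1/63 - 1/64]
= 167/13440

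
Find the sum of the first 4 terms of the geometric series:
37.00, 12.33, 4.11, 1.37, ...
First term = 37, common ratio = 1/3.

Sₙ = a(1 - rⁿ) / (1 - r)
S_4 = 37(1 - (1/3)^4) / (1 - (1/3))
S_4 = 37(1 - (1/81)) / (2/3)
S_4 = 1480/27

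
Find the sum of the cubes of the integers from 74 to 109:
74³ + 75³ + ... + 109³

Use ∑_{k=1}^{n} k³ = [n(n+1)/2]², then subtract the first 73 terms.
∑_{k=1}^{109} k³ = [109×110/2]² = 5995² = 35940025
∑_{k=1}^{73} k³ = [73×74/2]² = 2701² = 7295401
∑_{k=74}^{109} k³ = 35940025 - 7295401 = 28644624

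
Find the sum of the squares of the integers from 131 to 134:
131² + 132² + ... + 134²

Use ∑_{k=1}^{n} k² = n(n+1)(2n+1)/6, then subtract the first 130 terms.
∑_{k=1}^{134} k² = 134×135×269/6 = 811035
∑_{k=1}^{130} k² = 130×131×261/6 = 740805
∑_{k=131}^{134} k² = 811035 - 740805 = 70230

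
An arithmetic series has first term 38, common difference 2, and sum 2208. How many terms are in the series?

Using S = n/2 × [2a + (n-1)d]
2208 = n/2 × [2(38) + (n-1)(2)]
2208 = n/2 × [76 + 2n - 2]
4416 = n × [74 + 2n]
2n² + (74)n - 4416 = 0
Discriminant: Δ = (74)² - 4(2)(-4416) = 5476 + 35328 = 40804
√Δ = 202
n = [-(74) + √Δ] / (2·2) = (-74 + 202) / 4 = 128 / 4 = 32
(The negative root is discarded since n must be a positive integer.)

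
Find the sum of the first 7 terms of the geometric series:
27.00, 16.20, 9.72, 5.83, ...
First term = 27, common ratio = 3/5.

Sₙ = a(1 - rⁿ) / (1 - r)
S_7 = 27(1 - (3/5)^7) / (1 - (3/5))
S_7 = 27(1 - (2187/78125)) / (2/5)
S_7 = 1025163/15625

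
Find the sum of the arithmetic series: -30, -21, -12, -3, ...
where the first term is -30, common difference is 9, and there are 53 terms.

Sₙ = n/2 × (first + last)
Last term = a + (n-1)d = -30 + (53-1)×9 = 438
S_53 = 53/2 × (-30 + 438)
S_53 = 53/2 × 408 = 10812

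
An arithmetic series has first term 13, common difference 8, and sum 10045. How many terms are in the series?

Using S = n/2 × [2a + (n-1)d]
10045 = n/2 × [2(13) + (n-1)(8)]
10045 = n/2 × [26 + 8n - 8]
20090 = n × [18 + 8n]
8n² + (18)n - 20090 = 0
Discriminant: Δ = (18)² - 4(8)(-20090) = 324 + 642880 = 643204
√Δ = 802
n = [-(18) + √Δ] / (2·8) = (-18 + 802) / 16 = 784 / 16 = 49
(The negative root is discarded since n must be a positive integer.)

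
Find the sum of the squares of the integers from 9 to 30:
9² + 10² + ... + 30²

Use ∑_{k=1}^{n} k² = n(n+1)(2n+1)/6, then subtract the first 8 terms.
∑_{k=1}^{30} k² = 30×31×61/6 = 9455
∑_{k=1}^{8} k² = 8×9×17/6 = 204
∑_{k=9}^{30} k² = 9455 - 204 = 9251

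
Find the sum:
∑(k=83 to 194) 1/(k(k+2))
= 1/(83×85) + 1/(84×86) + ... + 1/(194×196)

Partial fractions: 1/(k(k+2)) = (1/2)[1/k - 1/(k+2)]
Telescoping leaves the first two and last two terms:
= (1/2)[1/83 + 1/84 - 1/195 - 1/196]
= 10883/1586130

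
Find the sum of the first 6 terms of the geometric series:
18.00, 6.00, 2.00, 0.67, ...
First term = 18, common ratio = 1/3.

Sₙ = a(1 - rⁿ) / (1 - r)
S_6 = 18(1 - (1/3)^6) / (1 - (1/3))
S_6 = 18(1 - (1/729)) / (2/3)
S_6 = 728/27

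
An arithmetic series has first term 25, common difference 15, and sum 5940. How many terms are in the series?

Using S = n/2 × [2a + (n-1)d]
5940 = n/2 × [2(25) + (n-1)(15)]
5940 = n/2 × [50 + 15n - 15]
11880 = n × [35 + 15n]
15n² + (35)n - 11880 = 0
Discriminant: Δ = (35)² - 4(15)(-11880) = 1225 + 712800 = 714025
√Δ = 845
n = [-(35) + √Δ] / (2·15) = (-35 + 845) / 30 = 810 / 30 = 27
(The negative root is discarded since n must be a positive integer.)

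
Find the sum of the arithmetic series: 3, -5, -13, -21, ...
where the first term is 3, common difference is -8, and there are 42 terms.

Sₙ = n/2 × (first + last)
Last term = a + (n-1)d = 3 + (42-1)×(-8) = -325
S_42 = 42/2 × (3 + (-325))
S_42 = 42/2 × (-322) = -6762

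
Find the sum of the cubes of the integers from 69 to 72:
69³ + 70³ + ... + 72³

Use ∑_{k=1}^{n} k³ = [n(n+1)/2]², then subtract the first 68 terms.
∑_{k=1}^{72} k³ = [72×73/2]² = 2628² = 6906384
∑_{k=1}^{68} k³ = [68×69/2]² = 2346² = 5503716
∑_{k=69}^{72} k³ = 6906384 - 5503716 = 1402668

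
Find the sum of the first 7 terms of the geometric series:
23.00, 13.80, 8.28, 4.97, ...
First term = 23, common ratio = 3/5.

Sₙ = a(1 - rⁿ) / (1 - r)
S_7 = 23(1 - (3/5)^7) / (1 - (3/5))
S_7 = 23(1 - (2187/78125)) / (2/5)
S_7 = 873287/15625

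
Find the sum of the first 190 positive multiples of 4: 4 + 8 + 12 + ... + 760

Factor out 4: = 4(1 + 2 + ... + 190) = 4 × n(n+1)/2
= 4 × 190×191/2
= 4 × 18145
= 72580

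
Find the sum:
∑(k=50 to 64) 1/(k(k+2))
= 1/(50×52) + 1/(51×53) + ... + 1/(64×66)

Partial fractions: 1/(k(k+2)) = (1/2)[1/k - 1/(k+2)]
Telescoping leaves the first two and last two terms:
= (1/2)[1/50 + 1/51 - 1/65 - 1/66]
= 827/182325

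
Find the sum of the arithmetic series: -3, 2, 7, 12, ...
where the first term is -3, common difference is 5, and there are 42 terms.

Sₙ = n/2 × (first + last)
Last term = a + (n-1)d = -3 + (42-1)×5 = 202
S_42 = 42/2 × (-3 + 202)
S_42 = 42/2 × 199 = 4179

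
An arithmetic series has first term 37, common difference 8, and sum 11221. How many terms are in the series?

Using S = n/2 × [2a + (n-1)d]
11221 = n/2 × [2(37) + (n-1)(8)]
11221 = n/2 × [74 + 8n - 8]
22442 = n × [66 + 8n]
8n² + (66)n - 22442 = 0
Discriminant: Δ = (66)² - 4(8)(-22442) = 4356 + 718144 = 722500
√Δ = 850
n = [-(66) + √Δ] / (2·8) = (-66 + 850) / 16 = 784 / 16 = 49
(The negative root is discarded since n must be a positive integer.)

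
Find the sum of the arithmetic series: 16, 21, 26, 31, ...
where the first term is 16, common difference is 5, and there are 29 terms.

Sₙ = n/2 × (first + last)
Last term = a + (n-1)d = 16 + (29-1)×5 = 156
S_29 = 29/2 × (16 + 156)
S_29 = 29/2 × 172 = 2494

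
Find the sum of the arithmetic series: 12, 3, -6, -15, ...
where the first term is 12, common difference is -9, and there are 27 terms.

Sₙ = n/2 × (first + last)
Last term = a + (n-1)d = 12 + (27-1)×(-9) = -222
S_27 = 27/2 × (12 + (-222))
S_27 = 27/2 × (-210) = -2835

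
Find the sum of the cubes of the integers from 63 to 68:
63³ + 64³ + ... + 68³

Use ∑_{k=1}^{n} k³ = [n(n+1)/2]², then subtract the first 62 terms.
∑_{k=1}^{68} k³ = [68×69/2]² = 2346² = 5503716
∑_{k=1}^{62} k³ = [62×63/2]² = 1953² = 3814209
∑_{k=63}^{68} k³ = 5503716 - 3814209 = 1689507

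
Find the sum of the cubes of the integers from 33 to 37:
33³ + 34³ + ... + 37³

Use ∑_{k=1}^{n} k³ = [n(n+1)/2]², then subtract the first 32 terms.
∑_{k=1}^{37} k³ = [37×38/2]² = 703² = 494209
∑_{k=1}^{32} k³ = [32×33/2]² = 528² = 278784
∑_{k=33}^{37} k³ = 494209 - 278784 = 215425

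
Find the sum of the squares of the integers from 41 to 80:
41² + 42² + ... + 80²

Use ∑_{k=1}^{n} k² = n(n+1)(2n+1)/6, then subtract the first 40 terms.
∑_{k=1}^{80} k² = 80×81×161/6 = 173880
∑_{k=1}^{40} k² = 40×41×81/6 = 22140
∑_{k=41}^{80} k² = 173880 - 22140 = 151740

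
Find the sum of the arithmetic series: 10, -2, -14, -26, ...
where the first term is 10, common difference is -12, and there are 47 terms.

Sₙ = n/2 × (first + last)
Last term = a + (n-1)d = 10 + (47-1)×(-12) = -542
S_47 = 47/2 × (10 + (-542))
S_47 = 47/2 × (-532) = -12502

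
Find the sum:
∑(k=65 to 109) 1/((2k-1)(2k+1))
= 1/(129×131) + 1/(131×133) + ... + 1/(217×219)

Partial fractions: 1/((2k-1)(2k+1)) = (1/2)[1/(2k-1) - 1/(2k+1)]
The series telescopes:
= (1/2)[1/129 - 1/219]
= 5/3139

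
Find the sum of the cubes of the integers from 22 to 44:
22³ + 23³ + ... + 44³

Use ∑_{k=1}^{n} k³ = [n(n+1)/2]², then subtract the first 21 terms.
∑_{k=1}^{44} k³ = [44×45/2]² = 990² = 980100
∑_{k=1}^{21} k³ = [21×22/2]² = 231² = 53361
∑_{k=22}^{44} k³ = 980100 - 53361 = 926739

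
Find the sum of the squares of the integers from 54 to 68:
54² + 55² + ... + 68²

Use ∑_{k=1}^{n} k² = n(n+1)(2n+1)/6, then subtract the first 53 terms.
∑_{k=1}^{68} k² = 68×69×137/6 = 107134
∑_{k=1}^{53} k² = 53×54×107/6 = 51039
∑_{k=54}^{68} k² = 107134 - 51039 = 56095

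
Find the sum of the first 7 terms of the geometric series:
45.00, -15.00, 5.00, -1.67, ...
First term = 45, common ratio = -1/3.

Sₙ = a(1 - rⁿ) / (1 - r)
S_7 = 45(1 - (-1/3)^7) / (1 - (-1/3))
S_7 = 45(1 - (-1/2187)) / (4/3)
S_7 = 2735/81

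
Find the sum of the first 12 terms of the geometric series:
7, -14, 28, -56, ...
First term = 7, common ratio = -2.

Sₙ = a(1 - rⁿ) / (1 - r)
S_12 = 7(1 - (-2)^12) / (1 - (-2))
S_12 = 7(1 - 4096) / (3)
S_12 = -9555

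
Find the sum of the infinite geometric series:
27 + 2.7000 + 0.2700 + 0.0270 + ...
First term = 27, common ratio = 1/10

For |r| < 1, S = a / (1 - r)
S = 27 / (1 - (1/10))
S = 27 / (9/10)
S = 30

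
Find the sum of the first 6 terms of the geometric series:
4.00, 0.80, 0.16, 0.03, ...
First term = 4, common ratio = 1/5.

Sₙ = a(1 - rⁿ) / (1 - r)
S_6 = 4(1 - (1/5)^6) / (1 - (1/5))
S_6 = 4(1 - (1/15625)) / (4/5)
S_6 = 15624/3125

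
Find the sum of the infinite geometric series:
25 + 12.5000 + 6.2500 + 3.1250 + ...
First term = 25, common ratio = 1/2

For |r| < 1, S = a / (1 - r)
S = 25 / (1 - (1/2))
S = 25 / (1/2)
S = 50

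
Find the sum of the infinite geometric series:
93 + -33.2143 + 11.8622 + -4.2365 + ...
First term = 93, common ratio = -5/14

For |r| < 1, S = a / (1 - r)
S = 93 / (1 - (-5/14))
S = 93 / (19/14)
S = 1302/19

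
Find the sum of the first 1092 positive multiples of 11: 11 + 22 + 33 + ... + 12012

Factor out 11: = 11(1 + 2 + ... + 1092) = 11 × n(n+1)/2
= 11 × 1092×1093/2
= 11 × 596778
= 6564558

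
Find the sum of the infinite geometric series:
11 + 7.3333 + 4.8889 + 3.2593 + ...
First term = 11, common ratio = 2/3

For |r| < 1, S = a / (1 - r)
S = 11 / (1 - (2/3))
S = 11 / (1/3)
S = 33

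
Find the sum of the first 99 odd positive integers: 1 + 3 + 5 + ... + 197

Sum of first n odd numbers = n²
= 99²
= 9801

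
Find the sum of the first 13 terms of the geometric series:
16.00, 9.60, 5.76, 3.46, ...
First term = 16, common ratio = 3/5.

Sₙ = a(1 - rⁿ) / (1 - r)
S_13 = 16(1 - (3/5)^13) / (1 - (3/5))
S_13 = 16(1 - (1594323/1220703125)) / (2/5)
S_13 = 9752870416/244140625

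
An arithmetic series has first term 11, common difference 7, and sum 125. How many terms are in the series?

Using S = n/2 × [2a + (n-1)d]
125 = n/2 × [2(11) + (n-1)(7)]
125 = n/2 × [22 + 7n - 7]
250 = n × [15 + 7n]
7n² + (15)n - 250 = 0
Discriminant: Δ = (15)² - 4(7)(-250) = 225 + 7000 = 7225
√Δ = 85
n = [-(15) + √Δ] / (2·7) = (-15 + 85) / 14 = 70 / 14 = 5
(The negative root is discarded since n must be a positive integer.)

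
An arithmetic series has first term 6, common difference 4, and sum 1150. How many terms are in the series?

Using S = n/2 × [2a + (n-1)d]
1150 = n/2 × [2(6) + (n-1)(4)]
1150 = n/2 × [12 + 4n - 4]
2300 = n × [8 + 4n]
4n² + (8)n - 2300 = 0
Discriminant: Δ = (8)² - 4(4)(-2300) = 64 + 36800 = 36864
√Δ = 192
n = [-(8) + √Δ] / (2·4) = (-8 + 192) / 8 = 184 / 8 = 23
(The negative root is discarded since n must be a positive integer.)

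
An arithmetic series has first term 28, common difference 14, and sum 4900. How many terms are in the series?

Using S = n/2 × [2a + (n-1)d]
4900 = n/2 × [2(28) + (n-1)(14)]
4900 = n/2 × [56 + 14n - 14]
9800 = n × [42 + 14n]
14n² + (42)n - 9800 = 0
Discriminant: Δ = (42)² - 4(14)(-9800) = 1764 + 548800 = 550564
√Δ = 742
n = [-(42) + √Δ] / (2·14) = (-42 + 742) / 28 = 700 / 28 = 25
(The negative root is discarded since n must be a positive integer.)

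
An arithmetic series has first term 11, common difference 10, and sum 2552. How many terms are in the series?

Using S = n/2 × [2a + (n-1)d]
2552 = n/2 × [2(11) + (n-1)(10)]
2552 = n/2 × [22 + 10n - 10]
5104 = n × [12 + 10n]
10n² + (12)n - 5104 = 0
Discriminant: Δ = (12)² - 4(10)(-5104) = 144 + 204160 = 204304
√Δ = 452
n = [-(12) + √Δ] / (2·10) = (-12 + 452) / 20 = 440 / 20 = 22
(The negative root is discarded since n must be a positive integer.)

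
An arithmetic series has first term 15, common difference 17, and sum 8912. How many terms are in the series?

Using S = n/2 × [2a + (n-1)d]
8912 = n/2 × [2(15) + (n-1)(17)]
8912 = n/2 × [30 + 17n - 17]
17824 = n × [13 + 17n]
17n² + (13)n - 17824 = 0
Discriminant: Δ = (13)² - 4(17)(-17824) = 169 + 1212032 = 1212201
√Δ = 1101
n = [-(13) + √Δ] / (2·17) = (-13 + 1101) / 34 = 1088 / 34 = 32
(The negative root is discarded since n must be a positive integer.)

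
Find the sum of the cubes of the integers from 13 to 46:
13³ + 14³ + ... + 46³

Use ∑_{k=1}^{n} k³ = [n(n+1)/2]², then subtract the first 12 terms.
∑_{k=1}^{46} k³ = [46×47/2]² = 1081² = 1168561
∑_{k=1}^{12} k³ = [12×13/2]² = 78² = 6084
∑_{k=13}^{46} k³ = 1168561 - 6084 = 1162477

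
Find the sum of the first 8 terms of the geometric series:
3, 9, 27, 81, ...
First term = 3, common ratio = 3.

Sₙ = a(1 - rⁿ) / (1 - r)
S_8 = 3(1 - 3^8) / (1 - 3)
S_8 = 3(1 - 6561) / (-2)
S_8 = 9840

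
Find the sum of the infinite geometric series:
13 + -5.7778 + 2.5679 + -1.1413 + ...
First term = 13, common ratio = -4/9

For |r| < 1, S = a / (1 - r)
S = 13 / (1 - (-4/9))
S = 13 / (13/9)
S = 9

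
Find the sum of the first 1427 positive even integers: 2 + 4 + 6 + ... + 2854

Sum of first n even numbers = n(n+1)
= 1427×1428
= 2037756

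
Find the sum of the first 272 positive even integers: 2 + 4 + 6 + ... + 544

Sum of first n even numbers = n(n+1)
= 272×273
= 74256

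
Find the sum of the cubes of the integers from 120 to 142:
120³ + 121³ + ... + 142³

Use ∑_{k=1}^{n} k³ = [n(n+1)/2]², then subtract the first 119 terms.
∑_{k=1}^{142} k³ = [142×143/2]² = 10153² = 103083409
∑_{k=1}^{119} k³ = [119×120/2]² = 7140² = 50979600
∑_{k=120}^{142} k³ = 103083409 - 50979600 = 52103809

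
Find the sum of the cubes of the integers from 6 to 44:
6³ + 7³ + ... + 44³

Use ∑_{k=1}^{n} k³ = [n(n+1)/2]², then subtract the first 5 terms.
∑_{k=1}^{44} k³ = [44×45/2]² = 990² = 980100
∑_{k=1}^{5} k³ = [5×6/2]² = 15² = 225
∑_{k=6}^{44} k³ = 980100 - 225 = 979875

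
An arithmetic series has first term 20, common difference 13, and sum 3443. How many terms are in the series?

Using S = n/2 × [2a + (n-1)d]
3443 = n/2 × [2(20) + (n-1)(13)]
3443 = n/2 × [40 + 13n - 13]
6886 = n × [27 + 13n]
13n² + (27)n - 6886 = 0
Discriminant: Δ = (27)² - 4(13)(-6886) = 729 + 358072 = 358801
√Δ = 599
n = [-(27) + √Δ] / (2·13) = (-27 + 599) / 26 = 572 / 26 = 22
(The negative root is discarded since n must be a positive integer.)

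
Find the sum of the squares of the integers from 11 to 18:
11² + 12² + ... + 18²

Use ∑_{k=1}^{n} k² = n(n+1)(2n+1)/6, then subtract the first 10 terms.
∑_{k=1}^{18} k² = 18×19×37/6 = 2109
∑_{k=1}^{10} k² = 10×11×21/6 = 385
∑_{k=11}^{18} k² = 2109 - 385 = 1724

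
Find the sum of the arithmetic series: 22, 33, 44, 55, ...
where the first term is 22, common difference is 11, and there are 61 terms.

Sₙ = n/2 × (first + last)
Last term = a + (n-1)d = 22 + (61-1)×11 = 682
S_61 = 61/2 × (22 + 682)
S_61 = 61/2 × 704 = 21472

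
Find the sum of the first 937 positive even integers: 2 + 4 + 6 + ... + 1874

Sum of first n even numbers = n(n+1)
= 937×938
= 878906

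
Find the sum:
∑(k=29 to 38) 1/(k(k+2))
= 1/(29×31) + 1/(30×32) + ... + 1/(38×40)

Partial fractions: 1/(k(k+2)) = (1/2)[1/k - 1/(k+2)]
Telescoping leaves the first two and last two terms:
= (1/2)[1/29 + 1/30 - 1/39 - 1/40]
= 259/30160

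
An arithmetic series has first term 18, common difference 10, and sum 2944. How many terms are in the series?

Using S = n/2 × [2a + (n-1)d]
2944 = n/2 × [2(18) + (n-1)(10)]
2944 = n/2 × [36 + 10n - 10]
5888 = n × [26 + 10n]
10n² + (26)n - 5888 = 0
Discriminant: Δ = (26)² - 4(10)(-5888) = 676 + 235520 = 236196
√Δ = 486
n = [-(26) + √Δ] / (2·10) = (-26 + 486) / 20 = 460 / 20 = 23
(The negative root is discarded since n must be a positive integer.)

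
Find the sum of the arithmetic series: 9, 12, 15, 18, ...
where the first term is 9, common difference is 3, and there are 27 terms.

Sₙ = n/2 × (first + last)
Last term = a + (n-1)d = 9 + (27-1)×3 = 87
S_27 = 27/2 × (9 + 87)
S_27 = 27/2 × 96 = 1296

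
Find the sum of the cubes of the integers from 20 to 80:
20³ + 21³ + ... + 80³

Use ∑_{k=1}^{n} k³ = [n(n+1)/2]², then subtract the first 19 terms.
∑_{k=1}^{80} k³ = [80×81/2]² = 3240² = 10497600
∑_{k=1}^{19} k³ = [19×20/2]² = 190² = 36100
∑_{k=20}^{80} k³ = 10497600 - 36100 = 10461500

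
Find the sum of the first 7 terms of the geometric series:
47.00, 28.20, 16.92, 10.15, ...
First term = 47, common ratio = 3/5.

Sₙ = a(1 - rⁿ) / (1 - r)
S_7 = 47(1 - (3/5)^7) / (1 - (3/5))
S_7 = 47(1 - (2187/78125)) / (2/5)
S_7 = 1784543/15625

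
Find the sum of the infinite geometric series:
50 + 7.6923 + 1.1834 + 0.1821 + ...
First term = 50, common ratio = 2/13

For |r| < 1, S = a / (1 - r)
S = 50 / (1 - (2/13))
S = 50 / (11/13)
S = 650/11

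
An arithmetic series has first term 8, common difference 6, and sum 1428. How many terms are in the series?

Using S = n/2 × [2a + (n-1)d]
1428 = n/2 × [2(8) + (n-1)(6)]
1428 = n/2 × [16 + 6n - 6]
2856 = n × [10 + 6n]
6n² + (10)n - 2856 = 0
Discriminant: Δ = (10)² - 4(6)(-2856) = 100 + 68544 = 68644
√Δ = 262
n = [-(10) + √Δ] / (2·6) = (-10 + 262) / 12 = 252 / 12 = 21
(The negative root is discarded since n must be a positive integer.)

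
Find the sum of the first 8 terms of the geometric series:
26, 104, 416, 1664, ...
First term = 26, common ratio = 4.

Sₙ = a(1 - rⁿ) / (1 - r)
S_8 = 26(1 - 4^8) / (1 - 4)
S_8 = 26(1 - 65536) / (-3)
S_8 = 567970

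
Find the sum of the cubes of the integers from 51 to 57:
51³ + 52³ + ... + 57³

Use ∑_{k=1}^{n} k³ = [n(n+1)/2]², then subtract the first 50 terms.
∑_{k=1}^{57} k³ = [57×58/2]² = 1653² = 2732409
∑_{k=1}^{50} k³ = [50×51/2]² = 1275² = 1625625
∑_{k=51}^{57} k³ = 2732409 - 1625625 = 1106784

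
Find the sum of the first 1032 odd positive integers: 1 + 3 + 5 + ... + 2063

Sum of first n odd numbers = n²
= 1032²
= 1065024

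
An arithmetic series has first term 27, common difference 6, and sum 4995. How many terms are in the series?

Using S = n/2 × [2a + (n-1)d]
4995 = n/2 × [2(27) + (n-1)(6)]
4995 = n/2 × [54 + 6n - 6]
9990 = n × [48 + 6n]
6n² + (48)n - 9990 = 0
Discriminant: Δ = (48)² - 4(6)(-9990) = 2304 + 239760 = 242064
√Δ = 492
n = [-(48) + √Δ] / (2·6) = (-48 + 492) / 12 = 444 / 12 = 37
(The negative root is discarded since n must be a positive integer.)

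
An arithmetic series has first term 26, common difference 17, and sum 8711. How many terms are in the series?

Using S = n/2 × [2a + (n-1)d]
8711 = n/2 × [2(26) + (n-1)(17)]
8711 = n/2 × [52 + 17n - 17]
17422 = n × [35 + 17n]
17n² + (35)n - 17422 = 0
Discriminant: Δ = (35)² - 4(17)(-17422) = 1225 + 1184696 = 1185921
√Δ = 1089
n = [-(35) + √Δ] / (2·17) = (-35 + 1089) / 34 = 1054 / 34 = 31
(The negative root is discarded since n must be a positive integer.)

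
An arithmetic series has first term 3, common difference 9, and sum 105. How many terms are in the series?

Using S = n/2 × [2a + (n-1)d]
105 = n/2 × [2(3) + (n-1)(9)]
105 = n/2 × [6 + 9n - 9]
210 = n × [-3 + 9n]
9n² + (-3)n - 210 = 0
Discriminant: Δ = (-3)² - 4(9)(-210) = 9 + 7560 = 7569
√Δ = 87
n = [-(-3) + √Δ] / (2·9) = (3 + 87) / 18 = 90 / 18 = 5
(The negative root is discarded since n must be a positive integer.)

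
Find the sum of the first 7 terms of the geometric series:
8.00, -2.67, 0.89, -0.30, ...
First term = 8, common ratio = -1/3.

Sₙ = a(1 - rⁿ) / (1 - r)
S_7 = 8(1 - (-1/3)^7) / (1 - (-1/3))
S_7 = 8(1 - (-1/2187)) / (4/3)
S_7 = 4376/729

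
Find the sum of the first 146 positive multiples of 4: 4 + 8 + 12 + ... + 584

Factor out 4: = 4(1 + 2 + ... + 146) = 4 × n(n+1)/2
= 4 × 146×147/2
= 4 × 10731
= 42924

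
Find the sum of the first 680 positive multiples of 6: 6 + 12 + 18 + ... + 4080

Factor out 6: = 6(1 + 2 + ... + 680) = 6 × n(n+1)/2
= 6 × 680×681/2
= 6 × 231540
= 1389240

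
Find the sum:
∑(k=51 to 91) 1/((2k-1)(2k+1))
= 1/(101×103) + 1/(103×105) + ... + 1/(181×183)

Partial fractions: 1/((2k-1)(2k+1)) = (1/2)[1/(2k-1) - 1/(2k+1)]
The series telescopes:
= (1/2)[1/101 - 1/183]
= 41/18483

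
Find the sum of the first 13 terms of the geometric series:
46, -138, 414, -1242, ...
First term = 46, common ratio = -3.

Sₙ = a(1 - rⁿ) / (1 - r)
S_13 = 46(1 - (-3)^13) / (1 - (-3))
S_13 = 46(1 - (-1594323)) / (4)
S_13 = 18334726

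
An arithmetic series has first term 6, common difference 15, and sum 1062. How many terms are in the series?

Using S = n/2 × [2a + (n-1)d]
1062 = n/2 × [2(6) + (n-1)(15)]
1062 = n/2 × [12 + 15n - 15]
2124 = n × [-3 + 15n]
15n² + (-3)n - 2124 = 0
Discriminant: Δ = (-3)² - 4(15)(-2124) = 9 + 127440 = 127449
√Δ = 357
n = [-(-3) + √Δ] / (2·15) = (3 + 357) / 30 = 360 / 30 = 12
(The negative root is discarded since n must be a positive integer.)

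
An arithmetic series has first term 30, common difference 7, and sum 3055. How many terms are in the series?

Using S = n/2 × [2a + (n-1)d]
3055 = n/2 × [2(30) + (n-1)(7)]
3055 = n/2 × [60 + 7n - 7]
6110 = n × [53 + 7n]
7n² + (53)n - 6110 = 0
Discriminant: Δ = (53)² - 4(7)(-6110) = 2809 + 171080 = 173889
√Δ = 417
n = [-(53) + √Δ] / (2·7) = (-53 + 417) / 14 = 364 / 14 = 26
(The negative root is discarded since n must be a positive integer.)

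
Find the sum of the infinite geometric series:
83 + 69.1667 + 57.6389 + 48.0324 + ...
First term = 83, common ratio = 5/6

For |r| < 1, S = a / (1 - r)
S = 83 / (1 - (5/6))
S = 83 / (1/6)
S = 498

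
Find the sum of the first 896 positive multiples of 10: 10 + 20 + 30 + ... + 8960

Factor out 10: = 10(1 + 2 + ... + 896) = 10 × n(n+1)/2
= 10 × 896×897/2
= 10 × 401856
= 4018560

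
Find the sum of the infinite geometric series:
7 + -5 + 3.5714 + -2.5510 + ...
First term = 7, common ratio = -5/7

For |r| < 1, S = a / (1 - r)
S = 7 / (1 - (-5/7))
S = 7 / (12/7)
S = 49/12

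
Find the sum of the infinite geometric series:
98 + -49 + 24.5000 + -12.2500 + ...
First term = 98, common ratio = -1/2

For |r| < 1, S = a / (1 - r)
S = 98 / (1 - (-1/2))
S = 98 / (3/2)
S = 196/3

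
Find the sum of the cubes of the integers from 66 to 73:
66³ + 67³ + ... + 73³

Use ∑_{k=1}^{n} k³ = [n(n+1)/2]², then subtract the first 65 terms.
∑_{k=1}^{73} k³ = [73×74/2]² = 2701² = 7295401
∑_{k=1}^{65} k³ = [65×66/2]² = 2145² = 4601025
∑_{k=66}^{73} k³ = 7295401 - 4601025 = 2694376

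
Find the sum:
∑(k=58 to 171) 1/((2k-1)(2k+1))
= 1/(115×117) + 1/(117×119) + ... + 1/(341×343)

Partial fractions: 1/((2k-1)(2k+1)) = (1/2)[1/(2k-1) - 1/(2k+1)]
The series telescopes:
= (1/2)[1/115 - 1/343]
= 114/39445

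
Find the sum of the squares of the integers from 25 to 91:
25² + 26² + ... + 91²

Use ∑_{k=1}^{n} k² = n(n+1)(2n+1)/6, then subtract the first 24 terms.
∑_{k=1}^{91} k² = 91×92×183/6 = 255346
∑_{k=1}^{24} k² = 24×25×49/6 = 4900
∑_{k=25}^{91} k² = 255346 - 4900 = 250446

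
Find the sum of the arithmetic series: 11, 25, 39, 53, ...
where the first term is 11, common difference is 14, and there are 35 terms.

Sₙ = n/2 × (first + last)
Last term = a + (n-1)d = 11 + (35-1)×14 = 487
S_35 = 35/2 × (11 + 487)
S_35 = 35/2 × 498 = 8715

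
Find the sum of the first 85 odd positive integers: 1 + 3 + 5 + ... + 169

Sum of first n odd numbers = n²
= 85²
= 7225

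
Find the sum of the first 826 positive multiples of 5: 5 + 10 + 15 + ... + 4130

Factor out 5: = 5(1 + 2 + ... + 826) = 5 × n(n+1)/2
= 5 × 826×827/2
= 5 × 341551
= 1707755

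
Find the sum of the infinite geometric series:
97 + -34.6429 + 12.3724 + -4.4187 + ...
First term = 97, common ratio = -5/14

For |r| < 1, S = a / (1 - r)
S = 97 / (1 - (-5/14))
S = 97 / (19/14)
S = 1358/19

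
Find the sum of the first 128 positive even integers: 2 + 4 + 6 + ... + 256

Sum of first n even numbers = n(n+1)
= 128×129
= 16512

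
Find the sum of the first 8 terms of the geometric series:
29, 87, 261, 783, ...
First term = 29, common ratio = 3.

Sₙ = a(1 - rⁿ) / (1 - r)
S_8 = 29(1 - 3^8) / (1 - 3)
S_8 = 29(1 - 6561) / (-2)
S_8 = 95120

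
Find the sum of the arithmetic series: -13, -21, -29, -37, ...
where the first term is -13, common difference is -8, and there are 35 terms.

Sₙ = n/2 × (first + last)
Last term = a + (n-1)d = -13 + (35-1)×(-8) = -285
S_35 = 35/2 × (-13 + (-285))
S_35 = 35/2 × (-298) = -5215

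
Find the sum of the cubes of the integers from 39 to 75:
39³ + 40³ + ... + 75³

Use ∑_{k=1}^{n} k³ = [n(n+1)/2]², then subtract the first 38 terms.
∑_{k=1}^{75} k³ = [75×76/2]² = 2850² = 8122500
∑_{k=1}^{38} k³ = [38×39/2]² = 741² = 549081
∑_{k=39}^{75} k³ = 8122500 - 549081 = 7573419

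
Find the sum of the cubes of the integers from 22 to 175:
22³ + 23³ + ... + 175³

Use ∑_{k=1}^{n} k³ = [n(n+1)/2]², then subtract the first 21 terms.
∑_{k=1}^{175} k³ = [175×176/2]² = 15400² = 237160000
∑_{k=1}^{21} k³ = [21×22/2]² = 231² = 53361
∑_{k=22}^{175} k³ = 237160000 - 53361 = 237106639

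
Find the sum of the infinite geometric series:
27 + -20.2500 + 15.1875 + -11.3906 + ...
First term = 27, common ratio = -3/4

For |r| < 1, S = a / (1 - r)
S = 27 / (1 - (-3/4))
S = 27 / (7/4)
S = 108/7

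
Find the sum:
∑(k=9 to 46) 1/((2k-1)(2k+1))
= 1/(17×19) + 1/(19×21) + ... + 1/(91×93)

Partial fractions: 1/((2k-1)(2k+1)) = (1/2)[1/(2k-1) - 1/(2k+1)]
The series telescopes:
= (1/2)[1/17 - 1/93]
= 38/1581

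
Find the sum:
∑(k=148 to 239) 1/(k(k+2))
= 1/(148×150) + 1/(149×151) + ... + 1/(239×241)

Partial fractions: 1/(k(k+2)) = (1/2)[1/k - 1/(k+2)]
Telescoping leaves the first two and last two terms:
= (1/2)[1/148 + 1/149 - 1/240 - 1/241]
= 1642867/637743840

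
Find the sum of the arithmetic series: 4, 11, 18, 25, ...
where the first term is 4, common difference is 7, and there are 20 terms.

Sₙ = n/2 × (first + last)
Last term = a + (n-1)d = 4 + (20-1)×7 = 137
S_20 = 20/2 × (4 + 137)
S_20 = 20/2 × 141 = 1410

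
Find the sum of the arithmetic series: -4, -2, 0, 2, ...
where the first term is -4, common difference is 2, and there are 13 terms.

Sₙ = n/2 × (first + last)
Last term = a + (n-1)d = -4 + (13-1)×2 = 20
S_13 = 13/2 × (-4 + 20)
S_13 = 13/2 × 16 = 104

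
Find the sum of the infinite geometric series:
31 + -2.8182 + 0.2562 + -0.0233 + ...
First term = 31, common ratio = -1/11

For |r| < 1, S = a / (1 - r)
S = 31 / (1 - (-1/11))
S = 31 / (12/11)
S = 341/12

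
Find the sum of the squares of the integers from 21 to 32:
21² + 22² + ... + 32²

Use ∑_{k=1}^{n} k² = n(n+1)(2n+1)/6, then subtract the first 20 terms.
∑_{k=1}^{32} k² = 32×33×65/6 = 11440
∑_{k=1}^{20} k² = 20×21×41/6 = 2870
∑_{k=21}^{32} k² = 11440 - 2870 = 8570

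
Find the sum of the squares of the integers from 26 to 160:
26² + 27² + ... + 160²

Use ∑_{k=1}^{n} k² = n(n+1)(2n+1)/6, then subtract the first 25 terms.
∑_{k=1}^{160} k² = 160×161×321/6 = 1378160
∑_{k=1}^{25} k² = 25×26×51/6 = 5525
∑_{k=26}^{160} k² = 1378160 - 5525 = 1372635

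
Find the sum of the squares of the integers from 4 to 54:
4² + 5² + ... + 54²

Use ∑_{k=1}^{n} k² = n(n+1)(2n+1)/6, then subtract the first 3 terms.
∑_{k=1}^{54} k² = 54×55×109/6 = 53955
∑_{k=1}^{3} k² = 3×4×7/6 = 14
∑_{k=4}^{54} k² = 53955 - 14 = 53941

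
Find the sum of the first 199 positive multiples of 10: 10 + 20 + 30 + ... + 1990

Factor out 10: = 10(1 + 2 + ... + 199) = 10 × n(n+1)/2
= 10 × 199×200/2
= 10 × 19900
= 199000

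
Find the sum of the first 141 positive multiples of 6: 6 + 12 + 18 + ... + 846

Factor out 6: = 6(1 + 2 + ... + 141) = 6 × n(n+1)/2
= 6 × 141×142/2
= 6 × 10011
= 60066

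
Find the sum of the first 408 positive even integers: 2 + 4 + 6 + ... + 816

Sum of first n even numbers = n(n+1)
= 408×409
= 166872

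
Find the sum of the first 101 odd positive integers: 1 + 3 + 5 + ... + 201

Sum of first n odd numbers = n²
= 101²
= 10201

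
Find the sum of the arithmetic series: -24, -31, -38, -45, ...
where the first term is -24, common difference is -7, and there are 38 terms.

Sₙ = n/2 × (first + last)
Last term = a + (n-1)d = -24 + (38-1)×(-7) = -283
S_38 = 38/2 × (-24 + (-283))
S_38 = 38/2 × (-307) = -5833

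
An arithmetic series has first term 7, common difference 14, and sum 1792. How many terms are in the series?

Using S = n/2 × [2a + (n-1)d]
1792 = n/2 × [2(7) + (n-1)(14)]
1792 = n/2 × [14 + 14n - 14]
3584 = n × [0 + 14n]
14n² + (0)n - 3584 = 0
Discriminant: Δ = (0)² - 4(14)(-3584) = 0 + 200704 = 200704
√Δ = 448
n = [-(0) + √Δ] / (2·14) = (0 + 448) / 28 = 448 / 28 = 16
(The negative root is discarded since n must be a positive integer.)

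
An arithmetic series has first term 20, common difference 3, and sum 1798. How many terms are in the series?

Using S = n/2 × [2a + (n-1)d]
1798 = n/2 × [2(20) + (n-1)(3)]
1798 = n/2 × [40 + 3n - 3]
3596 = n × [37 + 3n]
3n² + (37)n - 3596 = 0
Discriminant: Δ = (37)² - 4(3)(-3596) = 1369 + 43152 = 44521
√Δ = 211
n = [-(37) + √Δ] / (2·3) = (-37 + 211) / 6 = 174 / 6 = 29
(The negative root is discarded since n must be a positive integer.)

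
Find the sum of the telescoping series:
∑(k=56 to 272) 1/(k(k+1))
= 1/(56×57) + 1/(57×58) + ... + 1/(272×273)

Partial fractions: 1/(k(k+1)) = 1/k - 1/(k+1)
The series telescopes:
= (1/56 - 1/57) + (1/57 - 1/58) + ... + (1/272 - 1/273)
= 1/56 - 1/273
= 31/2184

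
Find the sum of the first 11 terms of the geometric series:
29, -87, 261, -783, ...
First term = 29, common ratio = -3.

Sₙ = a(1 - rⁿ) / (1 - r)
S_11 = 29(1 - (-3)^11) / (1 - (-3))
S_11 = 29(1 - (-177147)) / (4)
S_11 = 1284323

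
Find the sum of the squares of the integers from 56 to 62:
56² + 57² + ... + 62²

Use ∑_{k=1}^{n} k² = n(n+1)(2n+1)/6, then subtract the first 55 terms.
∑_{k=1}^{62} k² = 62×63×125/6 = 81375
∑_{k=1}^{55} k² = 55×56×111/6 = 56980
∑_{k=56}^{62} k² = 81375 - 56980 = 24395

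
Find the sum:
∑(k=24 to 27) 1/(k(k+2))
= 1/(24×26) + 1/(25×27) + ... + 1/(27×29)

Partial fractions: 1/(k(k+2)) = (1/2)[1/k - 1/(k+2)]
Telescoping leaves the first two and last two terms:
= (1/2)[1/24 + 1/25 - 1/28 - 1/29]
= 1397/243600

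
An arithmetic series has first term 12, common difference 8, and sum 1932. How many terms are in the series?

Using S = n/2 × [2a + (n-1)d]
1932 = n/2 × [2(12) + (n-1)(8)]
1932 = n/2 × [24 + 8n - 8]
3864 = n × [16 + 8n]
8n² + (16)n - 3864 = 0
Discriminant: Δ = (16)² - 4(8)(-3864) = 256 + 123648 = 123904
√Δ = 352
n = [-(16) + √Δ] / (2·8) = (-16 + 352) / 16 = 336 / 16 = 21
(The negative root is discarded since n must be a positive integer.)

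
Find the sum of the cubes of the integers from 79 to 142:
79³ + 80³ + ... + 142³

Use ∑_{k=1}^{n} k³ = [n(n+1)/2]², then subtract the first 78 terms.
∑_{k=1}^{142} k³ = [142×143/2]² = 10153² = 103083409
∑_{k=1}^{78} k³ = [78×79/2]² = 3081² = 9492561
∑_{k=79}^{142} k³ = 103083409 - 9492561 = 93590848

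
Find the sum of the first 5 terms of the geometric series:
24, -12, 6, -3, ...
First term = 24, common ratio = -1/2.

Sₙ = a(1 - rⁿ) / (1 - r)
S_5 = 24(1 - (-1/2)^5) / (1 - (-1/2))
S_5 = 24(1 - (-1/32)) / (3/2)
S_5 = 33/2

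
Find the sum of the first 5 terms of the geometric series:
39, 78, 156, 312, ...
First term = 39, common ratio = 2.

Sₙ = a(1 - rⁿ) / (1 - r)
S_5 = 39(1 - 2^5) / (1 - 2)
S_5 = 39(1 - 32) / (-1)
S_5 = 1209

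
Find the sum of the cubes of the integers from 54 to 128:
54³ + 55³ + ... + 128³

Use ∑_{k=1}^{n} k³ = [n(n+1)/2]², then subtract the first 53 terms.
∑_{k=1}^{128} k³ = [128×129/2]² = 8256² = 68161536
∑_{k=1}^{53} k³ = [53×54/2]² = 1431² = 2047761
∑_{k=54}^{128} k³ = 68161536 - 2047761 = 66113775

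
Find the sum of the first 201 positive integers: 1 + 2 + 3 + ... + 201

Formula: ∑k = n(n+1)/2
= 201×202/2
= 40602/2
= 20301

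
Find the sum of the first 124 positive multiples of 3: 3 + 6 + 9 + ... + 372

Factor out 3: = 3(1 + 2 + ... + 124) = 3 × n(n+1)/2
= 3 × 124×125/2
= 3 × 7750
= 23250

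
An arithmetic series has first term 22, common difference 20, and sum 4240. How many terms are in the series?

Using S = n/2 × [2a + (n-1)d]
4240 = n/2 × [2(22) + (n-1)(20)]
4240 = n/2 × [44 + 20n - 20]
8480 = n × [24 + 20n]
20n² + (24)n - 8480 = 0
Discriminant: Δ = (24)² - 4(20)(-8480) = 576 + 678400 = 678976
√Δ = 824
n = [-(24) + √Δ] / (2·20) = (-24 + 824) / 40 = 800 / 40 = 20
(The negative root is discarded since n must be a positive integer.)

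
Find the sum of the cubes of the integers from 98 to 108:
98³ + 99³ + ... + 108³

Use ∑_{k=1}^{n} k³ = [n(n+1)/2]², then subtract the first 97 terms.
∑_{k=1}^{108} k³ = [108×109/2]² = 5886² = 34644996
∑_{k=1}^{97} k³ = [97×98/2]² = 4753² = 22591009
∑_{k=98}^{108} k³ = 34644996 - 22591009 = 12053987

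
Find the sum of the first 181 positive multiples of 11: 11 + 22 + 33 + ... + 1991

Factor out 11: = 11(1 + 2 + ... + 181) = 11 × n(n+1)/2
= 11 × 181×182/2
= 11 × 16471
= 181181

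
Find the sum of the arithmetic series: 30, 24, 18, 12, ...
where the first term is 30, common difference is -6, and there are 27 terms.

Sₙ = n/2 × (first + last)
Last term = a + (n-1)d = 30 + (27-1)×(-6) = -126
S_27 = 27/2 × (30 + (-126))
S_27 = 27/2 × (-96) = -1296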